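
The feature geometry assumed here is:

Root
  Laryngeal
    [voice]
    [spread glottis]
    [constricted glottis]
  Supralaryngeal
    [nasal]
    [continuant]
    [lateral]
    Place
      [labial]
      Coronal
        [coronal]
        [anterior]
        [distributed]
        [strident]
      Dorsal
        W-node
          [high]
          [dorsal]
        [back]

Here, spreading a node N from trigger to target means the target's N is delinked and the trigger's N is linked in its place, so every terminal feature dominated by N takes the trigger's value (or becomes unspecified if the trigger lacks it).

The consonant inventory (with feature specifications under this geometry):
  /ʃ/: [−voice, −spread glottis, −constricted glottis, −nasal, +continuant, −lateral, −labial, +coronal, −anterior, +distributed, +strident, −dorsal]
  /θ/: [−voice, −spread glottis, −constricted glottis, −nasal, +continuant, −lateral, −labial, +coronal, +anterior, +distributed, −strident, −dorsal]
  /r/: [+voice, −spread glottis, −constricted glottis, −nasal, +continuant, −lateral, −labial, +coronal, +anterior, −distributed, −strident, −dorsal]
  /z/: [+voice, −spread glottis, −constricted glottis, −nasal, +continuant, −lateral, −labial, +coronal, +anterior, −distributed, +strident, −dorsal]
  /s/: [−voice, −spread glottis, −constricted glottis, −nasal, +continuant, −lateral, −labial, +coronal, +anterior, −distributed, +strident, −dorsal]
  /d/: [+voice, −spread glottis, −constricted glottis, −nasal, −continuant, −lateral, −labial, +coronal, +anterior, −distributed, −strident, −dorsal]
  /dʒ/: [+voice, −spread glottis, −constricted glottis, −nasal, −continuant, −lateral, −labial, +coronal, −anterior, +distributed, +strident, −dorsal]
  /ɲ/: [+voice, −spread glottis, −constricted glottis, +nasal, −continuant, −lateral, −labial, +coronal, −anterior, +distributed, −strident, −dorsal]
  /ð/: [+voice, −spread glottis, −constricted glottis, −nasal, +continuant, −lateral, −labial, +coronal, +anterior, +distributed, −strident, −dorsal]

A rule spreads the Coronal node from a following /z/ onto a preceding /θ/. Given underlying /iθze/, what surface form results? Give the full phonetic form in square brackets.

The Coronal node dominates the terminals [coronal], [anterior], [distributed], [strident].
After delinking /θ/'s Coronal and linking /z/'s, the affected terminals become [+coronal], [+anterior], [−distributed], [+strident]; [voice], [spread glottis], [constricted glottis], … (outside Coronal) are retained from /θ/.
The resulting bundle matches /s/ in the inventory; substituting it for /θ/ gives [isze].

[isze]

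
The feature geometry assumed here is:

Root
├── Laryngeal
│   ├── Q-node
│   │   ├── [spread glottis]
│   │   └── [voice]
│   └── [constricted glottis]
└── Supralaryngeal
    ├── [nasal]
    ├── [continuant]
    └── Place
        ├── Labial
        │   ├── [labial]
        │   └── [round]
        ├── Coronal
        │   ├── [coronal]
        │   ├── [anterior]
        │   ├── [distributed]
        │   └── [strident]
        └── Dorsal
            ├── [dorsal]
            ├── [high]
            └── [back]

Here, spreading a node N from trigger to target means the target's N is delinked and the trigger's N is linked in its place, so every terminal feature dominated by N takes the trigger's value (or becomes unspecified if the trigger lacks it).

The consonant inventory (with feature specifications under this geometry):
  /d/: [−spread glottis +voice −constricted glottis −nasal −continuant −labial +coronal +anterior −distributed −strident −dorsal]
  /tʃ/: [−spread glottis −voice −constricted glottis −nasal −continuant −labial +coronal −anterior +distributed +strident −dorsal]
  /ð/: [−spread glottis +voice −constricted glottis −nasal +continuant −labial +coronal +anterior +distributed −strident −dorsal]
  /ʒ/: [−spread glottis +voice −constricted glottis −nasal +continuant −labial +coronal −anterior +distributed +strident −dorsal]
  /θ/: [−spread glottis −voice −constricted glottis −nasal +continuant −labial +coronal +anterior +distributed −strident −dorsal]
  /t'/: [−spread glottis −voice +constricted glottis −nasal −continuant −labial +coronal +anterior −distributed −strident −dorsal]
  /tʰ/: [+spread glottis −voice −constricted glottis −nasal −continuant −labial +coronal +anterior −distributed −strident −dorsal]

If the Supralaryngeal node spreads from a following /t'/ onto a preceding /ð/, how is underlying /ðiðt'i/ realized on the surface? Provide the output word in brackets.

[ðidt'i]

Supralaryngeal immediately or transitively dominates [nasal], [continuant], [labial], [round], [coronal], [anterior], [distributed], [strident], [dorsal], [high], [back].
After delinking /ð/'s Supralaryngeal and linking /t'/'s, the affected terminals become [−nasal], [−continuant], [−labial], [+coronal], [+anterior], [−distributed], [−strident], [−dorsal]; [spread glottis], [voice], [constricted glottis] (outside Supralaryngeal) are retained from /ð/.
Among the inventory, only /d/ has exactly this specification, giving the surface form [ðidt'i].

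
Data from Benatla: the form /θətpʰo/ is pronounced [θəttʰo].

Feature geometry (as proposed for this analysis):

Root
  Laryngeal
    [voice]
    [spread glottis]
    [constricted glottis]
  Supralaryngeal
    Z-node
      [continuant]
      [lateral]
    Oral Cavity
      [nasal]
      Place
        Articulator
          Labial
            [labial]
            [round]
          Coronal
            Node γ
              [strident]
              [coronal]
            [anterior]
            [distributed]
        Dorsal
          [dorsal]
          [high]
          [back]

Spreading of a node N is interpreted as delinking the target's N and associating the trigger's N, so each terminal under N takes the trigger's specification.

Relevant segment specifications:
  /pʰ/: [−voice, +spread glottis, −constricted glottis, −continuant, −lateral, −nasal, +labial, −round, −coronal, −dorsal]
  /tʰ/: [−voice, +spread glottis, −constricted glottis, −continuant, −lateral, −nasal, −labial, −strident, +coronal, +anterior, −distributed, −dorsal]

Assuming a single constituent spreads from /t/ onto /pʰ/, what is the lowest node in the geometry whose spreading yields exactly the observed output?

Feature comparison: [labial], [round], [coronal], [anterior], [distributed], [strident] differ between /pʰ/ and [tʰ]; the remaining terminals match.
The smallest constituent containing every changed terminal is Articulator — each of its daughters lacks at least one of the affected features.
If Articulator spreads, every terminal under it takes /t/'s value, producing [tʰ] as observed.
[spread glottis] stays as in /pʰ/ although /t/ differs there, so no node dominating it spread; among the remaining candidates Articulator is the lowest that derives the output.

Articulator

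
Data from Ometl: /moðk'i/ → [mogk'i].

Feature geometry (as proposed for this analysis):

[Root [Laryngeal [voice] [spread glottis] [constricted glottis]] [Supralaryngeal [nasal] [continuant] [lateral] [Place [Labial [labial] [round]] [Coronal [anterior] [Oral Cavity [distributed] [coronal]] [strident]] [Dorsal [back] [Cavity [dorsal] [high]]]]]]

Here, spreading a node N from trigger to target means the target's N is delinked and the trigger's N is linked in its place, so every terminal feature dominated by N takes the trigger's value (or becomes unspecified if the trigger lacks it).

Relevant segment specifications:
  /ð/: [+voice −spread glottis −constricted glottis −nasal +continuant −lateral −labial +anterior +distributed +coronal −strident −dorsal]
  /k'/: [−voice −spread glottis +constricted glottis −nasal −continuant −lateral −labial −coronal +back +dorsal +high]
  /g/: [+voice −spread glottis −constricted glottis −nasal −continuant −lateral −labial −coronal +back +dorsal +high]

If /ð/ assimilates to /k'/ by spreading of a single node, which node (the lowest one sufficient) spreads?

Comparing /ð/ with its surface form [g], the features that change are [continuant], [coronal], [anterior], [distributed], [strident], [dorsal], [high], [back].
In this geometry the lowest node dominating all of them is Supralaryngeal: every daughter of Supralaryngeal dominates only a proper subset, so no lower node suffices.
If Supralaryngeal spreads, every terminal under it takes /k'/'s value, producing [g] as observed.
[constricted glottis], [voice] — on which /k'/ differs from /ð/ — are unchanged, so Root cannot have spread; the constituent is no larger than Supralaryngeal.

Supralaryngeal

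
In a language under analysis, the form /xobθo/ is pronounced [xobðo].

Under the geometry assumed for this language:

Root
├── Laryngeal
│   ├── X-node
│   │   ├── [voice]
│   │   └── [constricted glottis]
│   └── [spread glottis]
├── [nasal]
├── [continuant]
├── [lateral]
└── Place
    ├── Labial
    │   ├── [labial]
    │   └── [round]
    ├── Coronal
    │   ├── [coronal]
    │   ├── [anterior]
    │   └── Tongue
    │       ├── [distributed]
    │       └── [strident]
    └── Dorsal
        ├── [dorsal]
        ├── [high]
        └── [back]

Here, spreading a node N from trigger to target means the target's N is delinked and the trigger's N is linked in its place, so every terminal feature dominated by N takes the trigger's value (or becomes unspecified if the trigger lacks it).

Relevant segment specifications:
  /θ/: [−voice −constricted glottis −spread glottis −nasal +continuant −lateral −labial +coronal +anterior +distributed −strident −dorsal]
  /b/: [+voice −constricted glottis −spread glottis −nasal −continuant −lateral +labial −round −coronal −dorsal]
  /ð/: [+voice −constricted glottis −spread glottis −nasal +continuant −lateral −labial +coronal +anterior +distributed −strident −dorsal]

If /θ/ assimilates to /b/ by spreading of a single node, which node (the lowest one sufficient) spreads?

[voice]

Comparing /θ/ with its surface form [ð], the only feature that changes is [voice].
With a single altered terminal, the smallest constituent that could spread is that terminal — [voice].
[continuant], [coronal] stay as in /θ/ although /b/ differs there, so no node dominating them spread; among the remaining candidates [voice] is the lowest that derives the output.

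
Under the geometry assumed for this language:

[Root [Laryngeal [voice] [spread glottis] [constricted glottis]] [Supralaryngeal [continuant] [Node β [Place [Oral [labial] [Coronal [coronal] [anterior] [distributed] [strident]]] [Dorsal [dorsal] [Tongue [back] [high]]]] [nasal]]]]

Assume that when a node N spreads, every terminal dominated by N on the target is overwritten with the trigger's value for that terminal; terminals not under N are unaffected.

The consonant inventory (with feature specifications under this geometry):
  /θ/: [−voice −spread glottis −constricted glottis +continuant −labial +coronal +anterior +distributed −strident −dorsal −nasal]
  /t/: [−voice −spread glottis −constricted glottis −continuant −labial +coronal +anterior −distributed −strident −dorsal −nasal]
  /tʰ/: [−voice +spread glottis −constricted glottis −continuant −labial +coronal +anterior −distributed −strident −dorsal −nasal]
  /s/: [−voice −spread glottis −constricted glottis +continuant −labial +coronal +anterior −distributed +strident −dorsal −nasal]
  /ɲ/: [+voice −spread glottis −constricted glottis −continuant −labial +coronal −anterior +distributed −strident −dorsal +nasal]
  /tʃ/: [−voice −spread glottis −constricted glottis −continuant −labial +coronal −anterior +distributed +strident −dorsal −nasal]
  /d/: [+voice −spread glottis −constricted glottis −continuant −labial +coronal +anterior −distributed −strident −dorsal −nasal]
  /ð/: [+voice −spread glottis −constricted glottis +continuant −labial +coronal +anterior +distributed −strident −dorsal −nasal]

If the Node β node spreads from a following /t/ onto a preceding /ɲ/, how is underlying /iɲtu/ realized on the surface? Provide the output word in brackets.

Node β immediately or transitively dominates [labial], [coronal], [anterior], [distributed], [strident], [dorsal], [back], [high], [nasal].
After delinking /ɲ/'s Node β and linking /t/'s, the affected terminals become [−labial], [+coronal], [+anterior], [−distributed], [−strident], [−dorsal], [−nasal]; [voice], [spread glottis], [constricted glottis], … (outside Node β) are retained from /ɲ/.
The resulting bundle matches /d/ in the inventory; substituting it for /ɲ/ gives [idtu].

[idtu]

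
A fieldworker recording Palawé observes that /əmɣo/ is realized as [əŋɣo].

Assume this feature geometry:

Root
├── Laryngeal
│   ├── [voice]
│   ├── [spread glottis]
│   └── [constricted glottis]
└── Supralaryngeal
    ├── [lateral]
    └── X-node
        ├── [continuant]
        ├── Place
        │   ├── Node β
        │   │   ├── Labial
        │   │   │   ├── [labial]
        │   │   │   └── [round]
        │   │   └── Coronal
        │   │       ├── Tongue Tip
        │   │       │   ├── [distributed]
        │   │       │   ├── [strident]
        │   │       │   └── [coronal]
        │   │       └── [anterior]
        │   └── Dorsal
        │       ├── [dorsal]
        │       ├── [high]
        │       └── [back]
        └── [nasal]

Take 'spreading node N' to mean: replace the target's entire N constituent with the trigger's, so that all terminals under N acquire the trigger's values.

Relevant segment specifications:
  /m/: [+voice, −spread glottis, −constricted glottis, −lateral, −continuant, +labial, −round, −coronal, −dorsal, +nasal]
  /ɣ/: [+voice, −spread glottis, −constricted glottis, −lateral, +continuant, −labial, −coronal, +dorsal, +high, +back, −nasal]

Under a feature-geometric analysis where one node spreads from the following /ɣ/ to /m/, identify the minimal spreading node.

The alternation /m/ → [ŋ] changes [labial], [round], [dorsal], [high], [back] and nothing else.
These terminals are all dominated by Place, and no proper subconstituent of Place covers them all; Place is their lowest common ancestor.
Spreading Place from /ɣ/ overwrites each of those terminals with /ɣ/'s values, yielding exactly [ŋ].
Had X-node or a higher node spread, [continuant], [nasal] would have taken /ɣ/'s values; they stay as in /m/, confirming the spreading constituent is exactly Place.

Place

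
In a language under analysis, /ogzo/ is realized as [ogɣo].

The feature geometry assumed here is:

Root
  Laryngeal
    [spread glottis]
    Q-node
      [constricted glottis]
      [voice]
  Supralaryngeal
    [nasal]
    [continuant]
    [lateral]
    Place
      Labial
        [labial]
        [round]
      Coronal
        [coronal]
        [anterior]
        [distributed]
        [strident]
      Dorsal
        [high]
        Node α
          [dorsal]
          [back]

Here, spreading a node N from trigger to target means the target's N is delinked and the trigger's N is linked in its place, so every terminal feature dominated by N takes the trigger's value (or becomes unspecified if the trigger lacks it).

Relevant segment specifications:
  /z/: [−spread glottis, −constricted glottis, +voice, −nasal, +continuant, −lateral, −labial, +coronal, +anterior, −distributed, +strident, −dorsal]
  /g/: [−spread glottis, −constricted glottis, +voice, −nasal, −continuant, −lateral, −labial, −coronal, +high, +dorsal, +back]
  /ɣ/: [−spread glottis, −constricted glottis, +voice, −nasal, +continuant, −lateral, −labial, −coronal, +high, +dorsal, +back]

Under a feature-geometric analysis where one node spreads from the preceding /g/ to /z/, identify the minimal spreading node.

Place

Comparing /z/ with its surface form [ɣ], the features that change are [coronal], [anterior], [distributed], [strident], [dorsal], [high], [back].
These terminals are all dominated by Place, and no proper subconstituent of Place covers them all; Place is their lowest common ancestor.
Delinking /z/'s Place and associating /g/'s Place gives precisely the feature bundle of [ɣ].
Had Supralaryngeal or a higher node spread, [continuant] would have taken /g/'s value; it stays as in /z/, confirming the spreading constituent is exactly Place.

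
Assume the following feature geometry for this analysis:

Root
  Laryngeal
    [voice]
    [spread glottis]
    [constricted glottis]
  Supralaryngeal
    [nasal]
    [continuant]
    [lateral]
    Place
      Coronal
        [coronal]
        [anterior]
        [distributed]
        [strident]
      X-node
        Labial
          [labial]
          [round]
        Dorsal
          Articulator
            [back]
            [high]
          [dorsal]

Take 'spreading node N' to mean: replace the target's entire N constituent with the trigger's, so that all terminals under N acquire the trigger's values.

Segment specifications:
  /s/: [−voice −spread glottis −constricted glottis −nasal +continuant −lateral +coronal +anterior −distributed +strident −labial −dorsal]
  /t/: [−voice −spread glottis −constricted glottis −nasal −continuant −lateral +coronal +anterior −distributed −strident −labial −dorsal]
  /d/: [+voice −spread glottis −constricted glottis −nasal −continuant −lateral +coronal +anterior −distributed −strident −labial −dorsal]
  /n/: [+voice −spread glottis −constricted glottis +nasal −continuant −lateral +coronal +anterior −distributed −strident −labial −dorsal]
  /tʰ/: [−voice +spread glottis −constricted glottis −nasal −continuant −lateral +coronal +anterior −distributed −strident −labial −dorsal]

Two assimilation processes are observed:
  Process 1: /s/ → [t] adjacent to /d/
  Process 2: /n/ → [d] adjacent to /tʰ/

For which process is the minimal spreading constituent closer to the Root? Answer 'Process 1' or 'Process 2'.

In Process 1, [continuant], [strident] change, so the minimal spreading node is Supralaryngeal at depth 1.
Process 2: the feature that changes is [nasal]; the minimal node is [nasal] (depth 2).
Supralaryngeal is closer to Root than [nasal], so Process 1 spreads the higher node.

Process 1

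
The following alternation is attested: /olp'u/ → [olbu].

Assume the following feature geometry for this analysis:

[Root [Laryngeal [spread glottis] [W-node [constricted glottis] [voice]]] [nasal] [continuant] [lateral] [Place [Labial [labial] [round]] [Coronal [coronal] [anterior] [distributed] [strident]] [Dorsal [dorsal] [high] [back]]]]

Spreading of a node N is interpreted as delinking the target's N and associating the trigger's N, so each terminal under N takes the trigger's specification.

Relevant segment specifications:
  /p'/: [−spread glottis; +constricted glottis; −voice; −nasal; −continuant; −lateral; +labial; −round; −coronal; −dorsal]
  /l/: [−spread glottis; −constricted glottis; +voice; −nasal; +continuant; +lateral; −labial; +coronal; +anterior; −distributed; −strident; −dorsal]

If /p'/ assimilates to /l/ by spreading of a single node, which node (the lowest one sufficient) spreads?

W-node

/p'/ and [b] differ in [voice], [constricted glottis]; every other specified feature is identical.
These terminals are all dominated by W-node, and no proper subconstituent of W-node covers them all; W-node is their lowest common ancestor.
Delinking /p'/'s W-node and associating /l/'s W-node gives precisely the feature bundle of [b].
Features on which the two segments disagree outside W-node, such as [labial], [continuant], are unchanged — nothing dominating them spread, and W-node is the minimal sufficient constituent.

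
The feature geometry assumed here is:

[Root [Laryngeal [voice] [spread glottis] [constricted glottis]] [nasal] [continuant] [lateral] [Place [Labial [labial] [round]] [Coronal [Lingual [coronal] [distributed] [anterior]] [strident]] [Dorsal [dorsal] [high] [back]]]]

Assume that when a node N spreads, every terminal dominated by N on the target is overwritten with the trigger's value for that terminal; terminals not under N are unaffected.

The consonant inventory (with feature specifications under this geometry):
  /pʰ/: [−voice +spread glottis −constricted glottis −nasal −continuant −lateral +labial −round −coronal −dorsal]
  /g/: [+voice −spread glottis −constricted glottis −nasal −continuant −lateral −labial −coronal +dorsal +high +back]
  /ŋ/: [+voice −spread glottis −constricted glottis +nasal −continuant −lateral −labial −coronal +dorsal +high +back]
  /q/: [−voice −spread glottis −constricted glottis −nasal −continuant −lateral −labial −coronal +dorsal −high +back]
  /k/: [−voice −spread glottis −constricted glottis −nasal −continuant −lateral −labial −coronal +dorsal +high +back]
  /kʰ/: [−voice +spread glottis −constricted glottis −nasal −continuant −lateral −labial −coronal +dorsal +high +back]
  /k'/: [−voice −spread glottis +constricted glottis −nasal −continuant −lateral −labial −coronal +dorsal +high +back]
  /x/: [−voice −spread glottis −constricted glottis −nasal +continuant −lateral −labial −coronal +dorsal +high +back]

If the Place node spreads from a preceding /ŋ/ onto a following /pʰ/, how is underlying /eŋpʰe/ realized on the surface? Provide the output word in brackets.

[eŋkʰe]

Terminals under Place in this geometry: [labial], [round], [coronal], [distributed], [anterior], [strident], [dorsal], [high], [back].
The target acquires /ŋ/'s values for everything under Place — [−labial], [−coronal], [+dorsal], [+high], [+back] — while keeping its own [voice], [spread glottis], [constricted glottis], ….
This feature bundle is that of [kʰ], so /eŋpʰe/ surfaces as [eŋkʰe].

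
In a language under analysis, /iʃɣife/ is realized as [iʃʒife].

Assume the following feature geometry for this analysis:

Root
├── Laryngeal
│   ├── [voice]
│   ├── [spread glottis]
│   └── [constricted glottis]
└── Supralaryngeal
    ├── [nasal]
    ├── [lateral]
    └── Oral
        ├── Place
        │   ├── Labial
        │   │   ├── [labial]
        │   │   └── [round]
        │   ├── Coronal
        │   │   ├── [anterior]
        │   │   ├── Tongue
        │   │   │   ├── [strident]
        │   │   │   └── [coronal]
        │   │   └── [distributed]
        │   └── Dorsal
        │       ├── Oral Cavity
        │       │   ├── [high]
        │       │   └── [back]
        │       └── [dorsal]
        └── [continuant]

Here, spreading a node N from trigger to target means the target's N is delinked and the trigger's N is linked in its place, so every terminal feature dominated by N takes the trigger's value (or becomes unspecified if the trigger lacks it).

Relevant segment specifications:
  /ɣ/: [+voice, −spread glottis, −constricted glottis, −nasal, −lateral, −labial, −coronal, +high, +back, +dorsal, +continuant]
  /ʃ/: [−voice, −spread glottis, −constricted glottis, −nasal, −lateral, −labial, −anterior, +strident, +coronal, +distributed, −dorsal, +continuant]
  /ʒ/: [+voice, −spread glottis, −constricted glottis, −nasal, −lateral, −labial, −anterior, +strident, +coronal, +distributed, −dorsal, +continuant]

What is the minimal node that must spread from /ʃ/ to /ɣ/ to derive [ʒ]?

The alternation /ɣ/ → [ʒ] changes [coronal], [anterior], [distributed], [strident], [dorsal], [high], [back] and nothing else.
In this geometry the lowest node dominating all of them is Place: every daughter of Place dominates only a proper subset, so no lower node suffices.
If Place spreads, every terminal under it takes /ʃ/'s value, producing [ʒ] as observed.
[voice], a feature on which the two segments disagree outside Place, is unchanged — nothing dominating it spread, and Place is the minimal sufficient constituent.

Place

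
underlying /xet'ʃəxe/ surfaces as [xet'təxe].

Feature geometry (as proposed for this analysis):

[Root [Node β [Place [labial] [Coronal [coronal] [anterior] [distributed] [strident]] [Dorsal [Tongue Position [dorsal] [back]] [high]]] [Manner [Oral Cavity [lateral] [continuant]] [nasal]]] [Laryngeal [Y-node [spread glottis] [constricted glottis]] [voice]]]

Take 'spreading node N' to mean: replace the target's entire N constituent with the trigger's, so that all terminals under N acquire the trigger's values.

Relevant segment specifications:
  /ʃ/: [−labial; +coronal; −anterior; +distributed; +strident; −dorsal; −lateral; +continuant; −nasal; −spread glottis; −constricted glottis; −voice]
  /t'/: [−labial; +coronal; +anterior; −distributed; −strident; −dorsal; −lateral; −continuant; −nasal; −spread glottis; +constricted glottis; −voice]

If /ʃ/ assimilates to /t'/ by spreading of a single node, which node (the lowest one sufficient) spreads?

Node β

Comparing /ʃ/ with its surface form [t], the features that change are [continuant], [anterior], [distributed], [strident].
These terminals are all dominated by Node β, and no proper subconstituent of Node β covers them all; Node β is their lowest common ancestor.
If Node β spreads, every terminal under it takes /t'/'s value, producing [t] as observed.
Had Root spread, [constricted glottis] would have taken /t'/'s value; it stays as in /ʃ/, confirming the spreading constituent is exactly Node β.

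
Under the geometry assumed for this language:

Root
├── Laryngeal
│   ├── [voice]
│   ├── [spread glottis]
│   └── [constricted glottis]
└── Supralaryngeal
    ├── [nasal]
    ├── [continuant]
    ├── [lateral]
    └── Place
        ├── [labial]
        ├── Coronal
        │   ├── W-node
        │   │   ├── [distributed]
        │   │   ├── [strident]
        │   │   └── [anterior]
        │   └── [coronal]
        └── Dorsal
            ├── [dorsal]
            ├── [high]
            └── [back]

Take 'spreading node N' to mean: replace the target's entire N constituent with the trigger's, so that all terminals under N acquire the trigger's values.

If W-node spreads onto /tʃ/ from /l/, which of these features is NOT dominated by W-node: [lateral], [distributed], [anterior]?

The terminals dominated by W-node are [distributed], [strident], [anterior].
Spreading W-node replaces [distributed], [anterior] with the trigger's values, since each sits inside the W-node constituent.
[lateral] attaches under Supralaryngeal, not under W-node, so /tʃ/ retains its own value for [lateral].

[lateral]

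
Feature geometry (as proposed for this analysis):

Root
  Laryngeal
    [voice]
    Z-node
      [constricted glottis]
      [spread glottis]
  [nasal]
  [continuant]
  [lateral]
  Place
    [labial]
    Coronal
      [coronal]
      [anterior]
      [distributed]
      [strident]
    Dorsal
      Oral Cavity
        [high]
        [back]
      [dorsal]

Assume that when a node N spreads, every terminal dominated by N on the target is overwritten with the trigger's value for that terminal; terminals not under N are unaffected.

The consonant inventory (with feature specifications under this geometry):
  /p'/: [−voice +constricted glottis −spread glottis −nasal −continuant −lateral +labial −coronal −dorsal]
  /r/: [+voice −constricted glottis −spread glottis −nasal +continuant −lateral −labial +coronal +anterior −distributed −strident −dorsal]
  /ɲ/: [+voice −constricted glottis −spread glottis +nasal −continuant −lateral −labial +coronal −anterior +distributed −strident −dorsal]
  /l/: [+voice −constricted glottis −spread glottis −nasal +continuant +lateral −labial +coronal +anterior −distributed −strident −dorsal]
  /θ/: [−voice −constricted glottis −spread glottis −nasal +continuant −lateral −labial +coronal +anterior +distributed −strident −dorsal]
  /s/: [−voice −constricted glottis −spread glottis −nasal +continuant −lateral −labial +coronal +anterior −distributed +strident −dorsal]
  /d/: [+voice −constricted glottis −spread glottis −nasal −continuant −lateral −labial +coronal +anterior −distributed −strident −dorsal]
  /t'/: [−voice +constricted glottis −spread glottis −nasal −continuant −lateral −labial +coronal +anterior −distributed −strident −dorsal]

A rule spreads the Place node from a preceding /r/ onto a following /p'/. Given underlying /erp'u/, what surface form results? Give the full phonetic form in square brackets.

[ert'u]

The Place node dominates the terminals [labial], [coronal], [anterior], [distributed], [strident], [high], [back], [dorsal].
After delinking /p'/'s Place and linking /r/'s, the affected terminals become [−labial], [+coronal], [+anterior], [−distributed], [−strident], [−dorsal]; [voice], [constricted glottis], [spread glottis], … (outside Place) are retained from /p'/.
The resulting bundle matches /t'/ in the inventory; substituting it for /p'/ gives [ert'u].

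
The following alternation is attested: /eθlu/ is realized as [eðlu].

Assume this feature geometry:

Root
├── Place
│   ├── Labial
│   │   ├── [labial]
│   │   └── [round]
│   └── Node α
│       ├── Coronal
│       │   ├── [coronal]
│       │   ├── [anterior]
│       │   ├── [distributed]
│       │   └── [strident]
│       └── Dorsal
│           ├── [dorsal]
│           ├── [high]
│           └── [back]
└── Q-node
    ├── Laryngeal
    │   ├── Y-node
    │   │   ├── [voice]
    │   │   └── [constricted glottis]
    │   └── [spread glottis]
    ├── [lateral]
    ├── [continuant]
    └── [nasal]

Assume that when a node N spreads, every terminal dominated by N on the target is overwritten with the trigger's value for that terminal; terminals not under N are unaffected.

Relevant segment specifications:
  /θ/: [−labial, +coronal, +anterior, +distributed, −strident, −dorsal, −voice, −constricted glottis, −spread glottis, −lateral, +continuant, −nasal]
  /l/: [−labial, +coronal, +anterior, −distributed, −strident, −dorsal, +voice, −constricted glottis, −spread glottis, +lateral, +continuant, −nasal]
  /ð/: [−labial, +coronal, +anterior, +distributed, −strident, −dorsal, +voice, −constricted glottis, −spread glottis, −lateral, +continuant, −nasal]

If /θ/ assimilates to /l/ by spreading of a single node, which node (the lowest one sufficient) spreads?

The alternation /θ/ → [ð] changes [voice] and nothing else.
Only a single terminal changes, and /l/ supplies the new value, so [voice] itself is the minimal spreading constituent.
Features on which the two segments disagree outside [voice], such as [distributed], [lateral], are unchanged — nothing dominating them spread, and [voice] is the minimal sufficient constituent.

[voice]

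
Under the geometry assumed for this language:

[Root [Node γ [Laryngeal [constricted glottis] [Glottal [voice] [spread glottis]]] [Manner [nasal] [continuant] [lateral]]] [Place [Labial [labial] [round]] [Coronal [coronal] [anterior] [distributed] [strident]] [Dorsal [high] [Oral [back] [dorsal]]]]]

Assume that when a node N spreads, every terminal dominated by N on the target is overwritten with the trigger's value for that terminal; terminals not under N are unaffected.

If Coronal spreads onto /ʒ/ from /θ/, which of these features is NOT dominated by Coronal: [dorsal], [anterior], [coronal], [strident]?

[dorsal]

The terminals dominated by Coronal are [coronal], [anterior], [distributed], [strident].
[coronal], [strident], [anterior] all lie under Coronal, so they are overwritten when Coronal spreads.
[dorsal] attaches under Oral, not under Coronal, so /ʒ/ retains its own value for [dorsal].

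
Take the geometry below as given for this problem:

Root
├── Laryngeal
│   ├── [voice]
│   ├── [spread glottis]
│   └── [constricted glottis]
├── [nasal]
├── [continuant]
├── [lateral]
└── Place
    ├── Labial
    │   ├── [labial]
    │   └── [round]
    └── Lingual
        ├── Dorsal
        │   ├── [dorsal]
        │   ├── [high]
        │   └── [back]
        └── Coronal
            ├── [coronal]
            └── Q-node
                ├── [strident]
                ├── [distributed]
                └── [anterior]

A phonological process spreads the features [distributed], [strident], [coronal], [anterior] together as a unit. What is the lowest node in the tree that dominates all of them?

[distributed] is immediately dominated by Q-node.
[strident] is immediately dominated by Q-node.
[coronal] is immediately dominated by Coronal.
[anterior] is immediately dominated by Q-node.
These paths first converge at Coronal; no daughter of Coronal dominates all 4 features, so Coronal is the minimal constituent.

Coronal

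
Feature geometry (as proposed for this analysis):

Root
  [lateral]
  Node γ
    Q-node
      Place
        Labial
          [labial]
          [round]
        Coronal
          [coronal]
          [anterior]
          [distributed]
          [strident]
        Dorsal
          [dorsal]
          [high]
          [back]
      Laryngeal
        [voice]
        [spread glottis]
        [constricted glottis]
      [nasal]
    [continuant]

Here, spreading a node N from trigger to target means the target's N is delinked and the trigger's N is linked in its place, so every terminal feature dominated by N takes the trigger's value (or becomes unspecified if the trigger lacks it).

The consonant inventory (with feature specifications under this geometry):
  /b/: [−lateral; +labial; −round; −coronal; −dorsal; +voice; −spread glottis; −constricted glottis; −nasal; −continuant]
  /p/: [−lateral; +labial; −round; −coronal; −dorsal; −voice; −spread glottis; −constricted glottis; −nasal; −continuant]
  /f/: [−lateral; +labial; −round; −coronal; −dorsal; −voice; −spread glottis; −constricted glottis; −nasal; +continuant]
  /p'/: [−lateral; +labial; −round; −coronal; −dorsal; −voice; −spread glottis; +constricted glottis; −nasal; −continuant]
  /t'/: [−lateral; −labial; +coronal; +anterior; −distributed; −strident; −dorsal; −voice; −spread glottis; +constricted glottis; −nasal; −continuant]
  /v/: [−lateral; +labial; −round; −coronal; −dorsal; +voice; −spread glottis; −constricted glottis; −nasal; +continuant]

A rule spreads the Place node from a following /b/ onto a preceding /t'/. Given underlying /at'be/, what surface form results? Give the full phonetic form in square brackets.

[ap'be]

The Place node dominates the terminals [labial], [round], [coronal], [anterior], [distributed], [strident], [dorsal], [high], [back].
Spreading Place from /b/ onto /t'/ replaces those values with /b/'s: [+labial], [−round], [−coronal], [−dorsal]. Features outside Place ([lateral], [voice], [spread glottis], …) stay as in /t'/.
This feature bundle is that of [p'], so /at'be/ surfaces as [ap'be].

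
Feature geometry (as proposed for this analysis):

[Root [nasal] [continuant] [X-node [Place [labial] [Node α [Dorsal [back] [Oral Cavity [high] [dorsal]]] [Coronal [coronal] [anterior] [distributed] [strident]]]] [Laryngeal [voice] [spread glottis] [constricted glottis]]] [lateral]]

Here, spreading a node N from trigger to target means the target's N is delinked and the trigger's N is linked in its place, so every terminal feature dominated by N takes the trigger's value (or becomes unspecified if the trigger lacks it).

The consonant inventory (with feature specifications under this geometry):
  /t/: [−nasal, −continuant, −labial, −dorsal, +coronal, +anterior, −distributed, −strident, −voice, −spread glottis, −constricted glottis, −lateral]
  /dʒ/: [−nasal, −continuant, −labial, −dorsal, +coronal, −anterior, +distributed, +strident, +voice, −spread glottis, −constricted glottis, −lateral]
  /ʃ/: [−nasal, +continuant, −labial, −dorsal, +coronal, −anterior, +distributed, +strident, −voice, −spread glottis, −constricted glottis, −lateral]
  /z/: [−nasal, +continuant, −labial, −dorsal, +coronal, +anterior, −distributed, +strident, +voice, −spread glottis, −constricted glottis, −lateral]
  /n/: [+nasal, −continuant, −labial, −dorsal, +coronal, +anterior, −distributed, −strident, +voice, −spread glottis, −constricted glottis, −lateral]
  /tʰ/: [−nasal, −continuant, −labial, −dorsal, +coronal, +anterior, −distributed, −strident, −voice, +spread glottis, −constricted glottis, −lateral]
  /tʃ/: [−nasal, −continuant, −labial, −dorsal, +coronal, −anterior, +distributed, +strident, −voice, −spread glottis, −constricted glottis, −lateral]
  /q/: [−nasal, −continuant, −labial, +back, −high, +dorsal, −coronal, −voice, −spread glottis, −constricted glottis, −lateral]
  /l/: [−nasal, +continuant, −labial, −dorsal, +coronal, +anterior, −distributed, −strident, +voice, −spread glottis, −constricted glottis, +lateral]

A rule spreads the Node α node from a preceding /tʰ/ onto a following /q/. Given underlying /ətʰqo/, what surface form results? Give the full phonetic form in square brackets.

Node α immediately or transitively dominates [back], [high], [dorsal], [coronal], [anterior], [distributed], [strident].
Spreading Node α from /tʰ/ onto /q/ replaces those values with /tʰ/'s: [−dorsal], [+coronal], [+anterior], [−distributed], [−strident]. Features outside Node α ([nasal], [continuant], [labial], …) stay as in /q/.
Among the inventory, only /t/ has exactly this specification, giving the surface form [ətʰto].

[ətʰto]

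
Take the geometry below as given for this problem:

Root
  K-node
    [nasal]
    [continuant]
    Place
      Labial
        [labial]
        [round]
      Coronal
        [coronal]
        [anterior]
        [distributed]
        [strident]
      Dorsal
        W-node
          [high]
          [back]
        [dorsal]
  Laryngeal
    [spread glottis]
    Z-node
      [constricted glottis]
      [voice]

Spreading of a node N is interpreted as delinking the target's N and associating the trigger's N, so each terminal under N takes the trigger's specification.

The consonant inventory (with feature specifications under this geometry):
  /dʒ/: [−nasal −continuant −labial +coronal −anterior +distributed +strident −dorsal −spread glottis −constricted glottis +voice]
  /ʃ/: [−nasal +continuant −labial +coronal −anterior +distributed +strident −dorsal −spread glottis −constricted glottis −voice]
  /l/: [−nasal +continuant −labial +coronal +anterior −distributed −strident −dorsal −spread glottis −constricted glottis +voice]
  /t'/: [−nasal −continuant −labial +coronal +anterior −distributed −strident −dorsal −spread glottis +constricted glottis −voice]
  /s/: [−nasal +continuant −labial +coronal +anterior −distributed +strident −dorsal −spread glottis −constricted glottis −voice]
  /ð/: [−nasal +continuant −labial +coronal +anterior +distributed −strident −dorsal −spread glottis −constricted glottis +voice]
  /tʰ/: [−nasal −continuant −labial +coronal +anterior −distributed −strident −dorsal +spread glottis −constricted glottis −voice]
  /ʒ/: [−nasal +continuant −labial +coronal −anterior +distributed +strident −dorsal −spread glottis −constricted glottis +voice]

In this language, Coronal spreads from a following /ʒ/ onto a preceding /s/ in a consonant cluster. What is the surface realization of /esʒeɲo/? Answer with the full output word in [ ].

Terminals under Coronal in this geometry: [coronal], [anterior], [distributed], [strident].
The target acquires /ʒ/'s values for everything under Coronal — [+coronal], [−anterior], [+distributed], [+strident] — while keeping its own [nasal], [continuant], [labial], ….
The resulting bundle matches /ʃ/ in the inventory; substituting it for /s/ gives [eʃʒeɲo].

[eʃʒeɲo]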